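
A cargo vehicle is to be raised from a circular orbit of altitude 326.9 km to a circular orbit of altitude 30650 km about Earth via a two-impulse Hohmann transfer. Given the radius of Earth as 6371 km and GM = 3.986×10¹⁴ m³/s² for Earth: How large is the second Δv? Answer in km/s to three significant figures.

r₁ = 6371 + 326.9 = 6697.9 km = 6.6979×10⁶ m.
r₂ = 6371 + 30650 = 37021 km = 3.7021×10⁷ m.
Transfer ellipse a_t = (r₁ + r₂)/2 = 2.186×10⁷ m.
At r₁: circular v_c1 = √(μ/r₁) = 7714 m/s; transfer-perigee v_p = √[μ(2/r₁ − 1/a_t)] = 10040 m/s.
At r₂: circular v_c2 = √(μ/r₂) = 3281 m/s; transfer-apogee v_a = √[μ(2/r₂ − 1/a_t)] = 1816 m/s.
Δv₂ = v_c2 − v_a = 1465 m/s.
= 1.465 km/s.

Δv ≈ 1.46 km/s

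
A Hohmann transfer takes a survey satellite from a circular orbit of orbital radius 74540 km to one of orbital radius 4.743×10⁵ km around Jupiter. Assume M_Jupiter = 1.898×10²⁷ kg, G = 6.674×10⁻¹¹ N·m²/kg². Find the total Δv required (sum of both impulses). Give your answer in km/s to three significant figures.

μ = GM = 6.674×10⁻¹¹ × 1.898×10²⁷ = 1.267×10¹⁷ m³/s².
r₁ = 74540 km = 7.454×10⁷ m.
r₂ = 4.743×10⁵ km = 4.743×10⁸ m.
Transfer ellipse a_t = (r₁ + r₂)/2 = 2.744×10⁸ m.
At r₁: circular v_c1 = √(μ/r₁) = 41220 m/s; transfer-perijove v_p = √[μ(2/r₁ − 1/a_t)] = 54200 m/s.
Δv₁ = v_p − v_c1 = 12970 m/s.
At r₂: circular v_c2 = √(μ/r₂) = 16340 m/s; transfer-apojove v_a = √[μ(2/r₂ − 1/a_t)] = 8517 m/s.
Δv₂ = v_c2 − v_a = 7825 m/s.
Total Δv = Δv₁ + Δv₂ = 20800 m/s = 20.80 km/s.

Δv_total ≈ 20.8 km/s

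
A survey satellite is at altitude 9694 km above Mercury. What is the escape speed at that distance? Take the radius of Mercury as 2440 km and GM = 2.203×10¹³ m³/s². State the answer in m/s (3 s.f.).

r = 2440 + 9694 = 12134 km = 1.2134×10⁷ m.
Escape speed v_esc = √(2μ/r) = √(2 × 2.203×10¹³ / 1.213×10⁷) = √(3.631×10⁶) = 1906 m/s.

v_esc ≈ 1910 m/s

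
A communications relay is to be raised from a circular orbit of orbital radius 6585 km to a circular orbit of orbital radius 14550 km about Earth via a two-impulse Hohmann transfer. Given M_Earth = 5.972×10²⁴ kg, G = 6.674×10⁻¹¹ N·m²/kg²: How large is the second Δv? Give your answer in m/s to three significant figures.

μ = GM = 6.674×10⁻¹¹ × 5.972×10²⁴ = 3.986×10¹⁴ m³/s².
r₁ = 6585 km = 6.585×10⁶ m.
r₂ = 14550 km = 1.455×10⁷ m.
Transfer ellipse a_t = (r₁ + r₂)/2 = 1.057×10⁷ m.
At r₁: circular v_c1 = √(μ/r₁) = 7780 m/s; transfer-perigee v_p = √[μ(2/r₁ − 1/a_t)] = 9129 m/s.
At r₂: circular v_c2 = √(μ/r₂) = 5234 m/s; transfer-apogee v_a = √[μ(2/r₂ − 1/a_t)] = 4132 m/s.
Δv₂ = v_c2 − v_a = 1102 m/s.

Δv ≈ 1100 m/s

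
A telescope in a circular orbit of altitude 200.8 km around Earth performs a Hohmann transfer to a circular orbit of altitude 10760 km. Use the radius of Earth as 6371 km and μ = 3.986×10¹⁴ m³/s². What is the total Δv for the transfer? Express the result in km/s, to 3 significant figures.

r₁ = 6371 + 200.8 = 6571.8 km = 6.5718×10⁶ m.
r₂ = 6371 + 10760 = 17131 km = 1.7131×10⁷ m.
Transfer ellipse a_t = (r₁ + r₂)/2 = 1.185×10⁷ m.
At r₁: circular v_c1 = √(μ/r₁) = 7788 m/s; transfer-perigee v_p = √[μ(2/r₁ − 1/a_t)] = 9363 m/s.
Δv₁ = v_p − v_c1 = 1575 m/s.
At r₂: circular v_c2 = √(μ/r₂) = 4824 m/s; transfer-apogee v_a = √[μ(2/r₂ − 1/a_t)] = 3592 m/s.
Δv₂ = v_c2 − v_a = 1232 m/s.
Total Δv = Δv₁ + Δv₂ = 2807 m/s = 2.807 km/s.

Δv_total ≈ 2.81 km/s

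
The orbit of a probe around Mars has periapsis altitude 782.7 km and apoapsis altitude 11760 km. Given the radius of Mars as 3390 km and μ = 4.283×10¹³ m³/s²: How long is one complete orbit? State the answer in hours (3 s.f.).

T ≈ 8.01 hours

r_p = 3390 + 782.7 = 4172.7 km = 4.1727×10⁶ m.
r_a = 3390 + 11760 = 15150 km = 1.5150×10⁷ m.
Semi-major axis a = (r_p + r_a)/2 = (4172.7 + 15150)/2 = 9661.4 km = 9.661×10⁶ m.
By Kepler's third law T = 2π√(a³/μ) = 2π × 4.589×10³ = 2.883×10⁴ s.
= 8.009 hours.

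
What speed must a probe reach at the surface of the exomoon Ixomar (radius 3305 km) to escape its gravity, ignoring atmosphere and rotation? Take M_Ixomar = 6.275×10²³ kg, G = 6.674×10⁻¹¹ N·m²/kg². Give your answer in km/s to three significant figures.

μ = GM = 6.674×10⁻¹¹ × 6.275×10²³ = 4.188×10¹³ m³/s².
r = R = 3.305×10⁶ m.
Escape speed v_esc = √(2μ/r) = √(2 × 4.188×10¹³ / 3.305×10⁶) = √(2.534×10⁷) = 5034 m/s.
= 5.034 km/s.

v_esc ≈ 5.03 km/s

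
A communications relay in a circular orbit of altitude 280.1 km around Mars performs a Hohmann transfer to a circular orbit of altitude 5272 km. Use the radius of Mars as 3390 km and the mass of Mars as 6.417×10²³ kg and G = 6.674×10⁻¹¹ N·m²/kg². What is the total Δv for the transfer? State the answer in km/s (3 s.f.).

μ = GM = 6.674×10⁻¹¹ × 6.417×10²³ = 4.283×10¹³ m³/s².
r₁ = 3390 + 280.1 = 3670.1 km = 3.6701×10⁶ m.
r₂ = 3390 + 5272 = 8662.0 km = 8.6620×10⁶ m.
Transfer ellipse a_t = (r₁ + r₂)/2 = 6.166×10⁶ m.
At r₁: circular v_c1 = √(μ/r₁) = 3416 m/s; transfer-periapsis v_p = √[μ(2/r₁ − 1/a_t)] = 4049 m/s.
Δv₁ = v_p − v_c1 = 632.8 m/s.
At r₂: circular v_c2 = √(μ/r₂) = 2224 m/s; transfer-apoapsis v_a = √[μ(2/r₂ − 1/a_t)] = 1715 m/s.
Δv₂ = v_c2 − v_a = 508.1 m/s.
Total Δv = Δv₁ + Δv₂ = 1141 m/s = 1.141 km/s.

Δv_total ≈ 1.14 km/s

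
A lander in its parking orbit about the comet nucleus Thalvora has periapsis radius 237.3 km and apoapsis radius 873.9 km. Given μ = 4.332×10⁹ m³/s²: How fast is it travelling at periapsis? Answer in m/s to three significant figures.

v ≈ 169 m/s

Semi-major axis a = (r_p + r_a)/2 = 555.60 km = 5.556×10⁵ m.
Vis-viva: v² = μ(2/r − 1/a) = 4.332×10⁹ × (8.428×10⁻⁶ − 1.800×10⁻⁶) = 2.871×10⁴ m²/s².
v = 169.5 m/s.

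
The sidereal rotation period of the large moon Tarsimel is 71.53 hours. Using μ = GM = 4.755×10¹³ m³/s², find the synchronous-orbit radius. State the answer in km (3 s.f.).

r_sync ≈ 43100 km

T = 71.53 hours = 2.575×10⁵ s.
A synchronous orbit has period T, so by Kepler's third law a = (μT²/4π²)^(1/3).
μT²/4π² = 4.755×10¹³ × (2.575×10⁵)² / 39.48 = 7.987×10²² m³.
a = 4.306×10⁷ m = 43065 km.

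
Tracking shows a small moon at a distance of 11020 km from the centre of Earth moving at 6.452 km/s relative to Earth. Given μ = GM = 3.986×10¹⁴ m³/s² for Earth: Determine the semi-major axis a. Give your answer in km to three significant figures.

r = 1.102×10⁷ m.
Vis-viva rearranged: 1/a = 2/r − v²/μ = 1.815×10⁻⁷ − 1.044×10⁻⁷ = 7.705×10⁻⁸ m⁻¹.
a = 1.298×10⁷ m = 12978 km.

a ≈ 13000 km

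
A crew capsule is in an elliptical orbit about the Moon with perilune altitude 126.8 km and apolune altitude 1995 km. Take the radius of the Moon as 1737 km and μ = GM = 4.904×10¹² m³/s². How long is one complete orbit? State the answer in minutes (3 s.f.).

r_p = 1737 + 126.8 = 1863.8 km = 1.8638×10⁶ m.
r_a = 1737 + 1995 = 3732.0 km = 3.7320×10⁶ m.
Semi-major axis a = (r_p + r_a)/2 = (1863.8 + 3732.0)/2 = 2797.9 km = 2.798×10⁶ m.
By Kepler's third law T = 2π√(a³/μ) = 2π × 2.113×10³ = 1.328×10⁴ s.
= 221.3 minutes.

T ≈ 221 minutes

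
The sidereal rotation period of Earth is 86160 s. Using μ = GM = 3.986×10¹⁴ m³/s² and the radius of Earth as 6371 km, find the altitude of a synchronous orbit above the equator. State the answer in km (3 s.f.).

h_sync ≈ 35800 km

A synchronous orbit has period T, so by Kepler's third law a = (μT²/4π²)^(1/3).
μT²/4π² = 3.986×10¹⁴ × (8.616×10⁴)² / 39.48 = 7.495×10²² m³.
a = 4.216×10⁷ m = 42163 km.
Altitude h = a − R = 42163 − 6371 = 35792 km.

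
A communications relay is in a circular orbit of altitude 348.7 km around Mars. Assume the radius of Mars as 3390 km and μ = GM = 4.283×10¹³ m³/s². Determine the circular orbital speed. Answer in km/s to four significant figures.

v ≈ 3.385 km/s

r = 3390 + 348.7 = 3738.7 km = 3.7387×10⁶ m.
For a circular orbit v = √(μ/r) = √(4.283×10¹³ / 3.739×10⁶) = √(1.146×10⁷) = 3385 m/s.
That is 3.385 km/s.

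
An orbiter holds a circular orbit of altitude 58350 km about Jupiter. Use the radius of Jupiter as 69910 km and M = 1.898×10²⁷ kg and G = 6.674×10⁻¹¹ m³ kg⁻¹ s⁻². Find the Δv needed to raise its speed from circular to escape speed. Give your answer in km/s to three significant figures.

Δv ≈ 13.0 km/s

μ = GM = 6.674×10⁻¹¹ × 1.898×10²⁷ = 1.267×10¹⁷ m³/s².
r = 69910 + 58350 = 128260 km = 1.2826×10⁸ m.
Circular speed v_c = √(μ/r) = 31430 m/s.
Escape speed v_esc = √(2μ/r) = √2 × v_c = 44440 m/s.
Δv = v_esc − v_c = 13020 m/s = 13.02 km/s.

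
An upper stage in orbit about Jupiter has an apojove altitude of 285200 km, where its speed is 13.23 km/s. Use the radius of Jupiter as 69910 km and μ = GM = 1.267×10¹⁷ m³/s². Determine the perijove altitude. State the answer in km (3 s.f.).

perijove altitude ≈ 45500 km

r_a = 69910 + 285200 = 3.5511×10⁵ km = 3.551×10⁸ m.
Specific energy ε = v²/2 − μ/r = -2.693×10⁸ J/kg, so a = −μ/(2ε) = 2.353×10⁸ m.
The apsides satisfy r_p + r_a = 2a, so the perijove radius is 2a − r_a = 1.154×10⁸ m = 1.1541×10⁵ km.
Perijove altitude = 1.1541×10⁵ − 69910 = 45504 km.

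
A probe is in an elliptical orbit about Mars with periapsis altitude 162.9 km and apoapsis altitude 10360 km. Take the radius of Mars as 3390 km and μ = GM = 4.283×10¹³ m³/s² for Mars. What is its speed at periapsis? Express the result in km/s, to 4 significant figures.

r_p = 3390 + 162.9 = 3552.9 km = 3.5529×10⁶ m.
r_a = 3390 + 10360 = 13750 km = 1.3750×10⁷ m.
Semi-major axis a = (r_p + r_a)/2 = 8651.5 km = 8.651×10⁶ m.
Vis-viva: v² = μ(2/r − 1/a) = 4.283×10¹³ × (5.629×10⁻⁷ − 1.156×10⁻⁷) = 1.916×10⁷ m²/s².
v = 4377 m/s = 4.377 km/s.

v ≈ 4.377 km/s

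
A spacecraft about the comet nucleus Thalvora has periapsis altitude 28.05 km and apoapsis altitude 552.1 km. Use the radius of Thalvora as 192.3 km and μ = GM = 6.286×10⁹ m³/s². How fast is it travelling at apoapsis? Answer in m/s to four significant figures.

v ≈ 62.11 m/s

r_p = 192.3 + 28.05 = 220.35 km = 2.2035×10⁵ m.
r_a = 192.3 + 552.1 = 744.40 km = 7.4440×10⁵ m.
Semi-major axis a = (r_p + r_a)/2 = 482.38 km = 4.824×10⁵ m.
Vis-viva: v² = μ(2/r − 1/a) = 6.286×10⁹ × (2.687×10⁻⁶ − 2.073×10⁻⁶) = 3.857×10³ m²/s².
v = 62.11 m/s.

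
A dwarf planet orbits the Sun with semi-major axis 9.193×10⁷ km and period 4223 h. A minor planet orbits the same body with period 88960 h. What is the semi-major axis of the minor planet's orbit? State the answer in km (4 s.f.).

a₂ ≈ 7.012×10⁸ km

Kepler's third law: a³ ∝ T², so a₂ = a₁ (T₂/T₁)^(2/3).
T₂/T₁ = 21.07, (T₂/T₁)^(2/3) = 7.628.
a₂ = 9.193×10⁷ × 7.628 = 7.012×10⁸ km.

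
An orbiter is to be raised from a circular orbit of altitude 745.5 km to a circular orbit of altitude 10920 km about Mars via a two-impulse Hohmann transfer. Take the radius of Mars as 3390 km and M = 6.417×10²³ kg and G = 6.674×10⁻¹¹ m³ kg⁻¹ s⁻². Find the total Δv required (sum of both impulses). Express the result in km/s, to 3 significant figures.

Δv_total ≈ 1.36 km/s

μ = GM = 6.674×10⁻¹¹ × 6.417×10²³ = 4.283×10¹³ m³/s².
r₁ = 3390 + 745.5 = 4135.5 km = 4.1355×10⁶ m.
r₂ = 3390 + 10920 = 14310 km = 1.4310×10⁷ m.
Transfer ellipse a_t = (r₁ + r₂)/2 = 9.223×10⁶ m.
At r₁: circular v_c1 = √(μ/r₁) = 3218 m/s; transfer-periapsis v_p = √[μ(2/r₁ − 1/a_t)] = 4009 m/s.
Δv₁ = v_p − v_c1 = 790.5 m/s.
At r₂: circular v_c2 = √(μ/r₂) = 1730 m/s; transfer-apoapsis v_a = √[μ(2/r₂ − 1/a_t)] = 1158 m/s.
Δv₂ = v_c2 − v_a = 571.5 m/s.
Total Δv = Δv₁ + Δv₂ = 1362 m/s = 1.362 km/s.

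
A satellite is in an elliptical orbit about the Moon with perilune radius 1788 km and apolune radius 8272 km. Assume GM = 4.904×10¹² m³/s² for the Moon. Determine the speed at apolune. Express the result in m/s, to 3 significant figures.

v ≈ 459 m/s

Semi-major axis a = (r_p + r_a)/2 = 5030.0 km = 5.030×10⁶ m.
Vis-viva: v² = μ(2/r − 1/a) = 4.904×10¹² × (2.418×10⁻⁷ − 1.988×10⁻⁷) = 2.107×10⁵ m²/s².
v = 459.1 m/s.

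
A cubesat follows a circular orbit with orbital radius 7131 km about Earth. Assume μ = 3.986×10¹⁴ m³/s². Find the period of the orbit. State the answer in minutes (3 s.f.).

T ≈ 99.9 minutes

r = 7131 km = 7.131×10⁶ m.
Kepler's third law: T = 2π√(r³/μ) = 2π√((7.131×10⁶)³ / 3.986×10¹⁴).
r³/μ = 9.097×10⁵ s², so T = 2π × 9.538×10² = 5.993×10³ s.
Converting: 5.993×10³ s ÷ 60.00 = 99.88 minutes.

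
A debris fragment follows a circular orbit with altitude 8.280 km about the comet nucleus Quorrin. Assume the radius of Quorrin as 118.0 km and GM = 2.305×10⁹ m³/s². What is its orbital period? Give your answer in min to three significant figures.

r = 118.0 + 8.280 = 126.28 km = 1.2628×10⁵ m.
Kepler's third law: T = 2π√(r³/μ) = 2π√((1.263×10⁵)³ / 2.305×10⁹).
r³/μ = 8.736×10⁵ s², so T = 2π × 9.347×10² = 5.873×10³ s.
Converting: 5.873×10³ s ÷ 60.00 = 97.88 min.

T ≈ 97.9 min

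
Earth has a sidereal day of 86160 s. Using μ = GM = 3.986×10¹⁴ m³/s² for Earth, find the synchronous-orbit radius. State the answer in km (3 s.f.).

A synchronous orbit has period T, so by Kepler's third law a = (μT²/4π²)^(1/3).
μT²/4π² = 3.986×10¹⁴ × (8.616×10⁴)² / 39.48 = 7.495×10²² m³.
a = 4.216×10⁷ m = 42163 km.

r_sync ≈ 42200 km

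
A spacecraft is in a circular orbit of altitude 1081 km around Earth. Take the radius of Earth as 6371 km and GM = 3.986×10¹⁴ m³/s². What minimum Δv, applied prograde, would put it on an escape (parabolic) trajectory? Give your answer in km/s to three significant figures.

r = 6371 + 1081 = 7452.0 km = 7.4520×10⁶ m.
Circular speed v_c = √(μ/r) = 7314 m/s.
Escape speed v_esc = √(2μ/r) = √2 × v_c = 10340 m/s.
Δv = v_esc − v_c = 3029 m/s = 3.029 km/s.

Δv ≈ 3.03 km/s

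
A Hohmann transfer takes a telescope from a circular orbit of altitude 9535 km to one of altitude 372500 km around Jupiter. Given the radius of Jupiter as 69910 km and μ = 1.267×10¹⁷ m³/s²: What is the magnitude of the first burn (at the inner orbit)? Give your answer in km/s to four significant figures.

Δv ≈ 12.07 km/s

r₁ = 69910 + 9535 = 79445 km = 7.9445×10⁷ m.
r₂ = 69910 + 372500 = 442410 km = 4.4241×10⁸ m.
Transfer ellipse a_t = (r₁ + r₂)/2 = 2.609×10⁸ m.
At r₁: circular v_c1 = √(μ/r₁) = 39940 m/s; transfer-perijove v_p = √[μ(2/r₁ − 1/a_t)] = 52000 m/s.
Δv₁ = v_p − v_c1 = 12070 m/s.
= 12.07 km/s.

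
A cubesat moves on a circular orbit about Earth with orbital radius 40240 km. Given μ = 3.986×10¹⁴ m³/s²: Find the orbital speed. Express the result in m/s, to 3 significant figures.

v ≈ 3150 m/s

r = 40240 km = 4.024×10⁷ m.
For a circular orbit v = √(μ/r) = √(3.986×10¹⁴ / 4.024×10⁷) = √(9.906×10⁶) = 3147 m/s.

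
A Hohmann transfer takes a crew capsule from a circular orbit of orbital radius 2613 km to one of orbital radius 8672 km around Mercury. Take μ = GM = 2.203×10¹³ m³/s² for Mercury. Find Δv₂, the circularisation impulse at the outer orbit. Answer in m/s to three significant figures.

Δv ≈ 509 m/s

r₁ = 2613 km = 2.613×10⁶ m.
r₂ = 8672 km = 8.672×10⁶ m.
Transfer ellipse a_t = (r₁ + r₂)/2 = 5.642×10⁶ m.
At r₁: circular v_c1 = √(μ/r₁) = 2904 m/s; transfer-periherm v_p = √[μ(2/r₁ − 1/a_t)] = 3600 m/s.
At r₂: circular v_c2 = √(μ/r₂) = 1594 m/s; transfer-apoherm v_a = √[μ(2/r₂ − 1/a_t)] = 1085 m/s.
Δv₂ = v_c2 − v_a = 509.2 m/s.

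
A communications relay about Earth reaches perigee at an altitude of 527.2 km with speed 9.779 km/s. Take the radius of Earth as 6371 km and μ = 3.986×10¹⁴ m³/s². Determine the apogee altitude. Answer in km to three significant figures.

apogee altitude ≈ 26700 km

r_p = 6371 + 527.2 = 6898.2 km = 6.898×10⁶ m.
Specific energy ε = v²/2 − μ/r = -9.969×10⁶ J/kg, so a = −μ/(2ε) = 1.999×10⁷ m.
The apsides satisfy r_p + r_a = 2a, so the apogee radius is 2a − r_p = 3.309×10⁷ m = 33087 km.
Apogee altitude = 33087 − 6371 = 26716 km.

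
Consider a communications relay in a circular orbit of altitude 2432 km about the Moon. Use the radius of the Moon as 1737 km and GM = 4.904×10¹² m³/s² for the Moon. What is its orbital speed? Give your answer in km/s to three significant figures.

r = 1737 + 2432 = 4169.0 km = 4.1690×10⁶ m.
For a circular orbit v = √(μ/r) = √(4.904×10¹² / 4.169×10⁶) = √(1.176×10⁶) = 1085 m/s.
That is 1.085 km/s.

v ≈ 1.08 km/s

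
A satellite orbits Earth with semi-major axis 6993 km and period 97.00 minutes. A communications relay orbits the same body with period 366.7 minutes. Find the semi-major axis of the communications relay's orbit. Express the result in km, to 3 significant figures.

Kepler's third law: a³ ∝ T², so a₂ = a₁ (T₂/T₁)^(2/3).
T₂/T₁ = 3.780, (T₂/T₁)^(2/3) = 2.427.
a₂ = 6993 × 2.427 = 16970 km.

a₂ ≈ 17000 km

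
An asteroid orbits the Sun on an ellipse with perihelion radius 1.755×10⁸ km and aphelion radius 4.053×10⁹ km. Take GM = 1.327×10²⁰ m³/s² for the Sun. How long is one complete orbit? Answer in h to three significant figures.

T ≈ 466000 h

Semi-major axis a = (r_p + r_a)/2 = (1.7550×10⁸ + 4.0530×10⁹)/2 = 2.1142×10⁹ km = 2.114×10¹² m.
By Kepler's third law T = 2π√(a³/μ) = 2π × 2.669×10⁸ = 1.677×10⁹ s.
= 4.658×10⁵ h.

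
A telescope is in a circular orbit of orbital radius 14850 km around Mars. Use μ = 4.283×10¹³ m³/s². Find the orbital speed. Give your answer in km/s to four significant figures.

v ≈ 1.698 km/s

r = 14850 km = 1.485×10⁷ m.
For a circular orbit v = √(μ/r) = √(4.283×10¹³ / 1.485×10⁷) = √(2.884×10⁶) = 1698 m/s.
That is 1.698 km/s.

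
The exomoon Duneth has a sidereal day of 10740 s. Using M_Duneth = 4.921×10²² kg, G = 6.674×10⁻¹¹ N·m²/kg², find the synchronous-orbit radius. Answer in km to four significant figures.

r_sync ≈ 2125 km

μ = GM = 6.674×10⁻¹¹ × 4.921×10²² = 3.284×10¹² m³/s².
A synchronous orbit has period T, so by Kepler's third law a = (μT²/4π²)^(1/3).
μT²/4π² = 3.284×10¹² × (1.074×10⁴)² / 39.48 = 9.596×10¹⁸ m³.
a = 2.125×10⁶ m = 2125.0 km.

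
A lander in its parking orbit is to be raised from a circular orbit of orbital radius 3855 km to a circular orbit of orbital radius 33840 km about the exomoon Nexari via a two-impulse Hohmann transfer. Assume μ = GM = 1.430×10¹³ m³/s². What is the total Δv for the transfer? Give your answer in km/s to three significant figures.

Δv_total ≈ 1.01 km/s

r₁ = 3855 km = 3.855×10⁶ m.
r₂ = 33840 km = 3.384×10⁷ m.
Transfer ellipse a_t = (r₁ + r₂)/2 = 1.885×10⁷ m.
At r₁: circular v_c1 = √(μ/r₁) = 1926 m/s; transfer-periapsis v_p = √[μ(2/r₁ − 1/a_t)] = 2581 m/s.
Δv₁ = v_p − v_c1 = 654.7 m/s.
At r₂: circular v_c2 = √(μ/r₂) = 650.1 m/s; transfer-apoapsis v_a = √[μ(2/r₂ − 1/a_t)] = 294.0 m/s.
Δv₂ = v_c2 − v_a = 356.1 m/s.
Total Δv = Δv₁ + Δv₂ = 1011 m/s = 1.011 km/s.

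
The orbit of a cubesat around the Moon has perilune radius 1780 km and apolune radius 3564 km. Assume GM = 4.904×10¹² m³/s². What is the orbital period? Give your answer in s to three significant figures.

T ≈ 12400 s

Semi-major axis a = (r_p + r_a)/2 = (1780.0 + 3564.0)/2 = 2672.0 km = 2.672×10⁶ m.
By Kepler's third law T = 2π√(a³/μ) = 2π × 1.972×10³ = 1.239×10⁴ s.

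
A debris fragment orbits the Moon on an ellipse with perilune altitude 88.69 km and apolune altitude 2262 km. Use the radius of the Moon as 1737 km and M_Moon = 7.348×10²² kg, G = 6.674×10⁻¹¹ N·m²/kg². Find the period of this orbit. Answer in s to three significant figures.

μ = GM = 6.674×10⁻¹¹ × 7.348×10²² = 4.904×10¹² m³/s².
r_p = 1737 + 88.69 = 1825.7 km = 1.8257×10⁶ m.
r_a = 1737 + 2262 = 3999.0 km = 3.9990×10⁶ m.
Semi-major axis a = (r_p + r_a)/2 = (1825.7 + 3999.0)/2 = 2912.3 km = 2.912×10⁶ m.
By Kepler's third law T = 2π√(a³/μ) = 2π × 2.244×10³ = 1.410×10⁴ s.

T ≈ 14100 s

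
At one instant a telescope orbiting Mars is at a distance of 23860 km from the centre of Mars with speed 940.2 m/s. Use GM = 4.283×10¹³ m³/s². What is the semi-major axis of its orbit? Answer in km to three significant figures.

r = 2.386×10⁷ m.
Vis-viva rearranged: 1/a = 2/r − v²/μ = 8.382×10⁻⁸ − 2.064×10⁻⁸ = 6.318×10⁻⁸ m⁻¹.
a = 1.583×10⁷ m = 15827 km.

a ≈ 15800 km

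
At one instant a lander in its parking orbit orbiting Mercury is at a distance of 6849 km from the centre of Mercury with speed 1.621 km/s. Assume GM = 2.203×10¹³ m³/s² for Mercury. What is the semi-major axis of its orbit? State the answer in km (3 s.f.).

r = 6.849×10⁶ m.
Specific orbital energy ε = v²/2 − μ/r = (1621)²/2 − 2.203×10¹³/6.849×10⁶ = -1.903×10⁶ J/kg.
Since ε = −μ/(2a), a = −μ/(2ε) = 5.789×10⁶ m = 5789.1 km.

a ≈ 5790 km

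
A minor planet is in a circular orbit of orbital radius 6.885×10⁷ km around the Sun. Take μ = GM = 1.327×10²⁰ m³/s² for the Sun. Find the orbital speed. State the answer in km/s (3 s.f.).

r = 6.885×10⁷ km = 6.885×10¹⁰ m.
For a circular orbit v = √(μ/r) = √(1.327×10²⁰ / 6.885×10¹⁰) = √(1.927×10⁹) = 43900 m/s.
That is 43.90 km/s.

v ≈ 43.9 km/s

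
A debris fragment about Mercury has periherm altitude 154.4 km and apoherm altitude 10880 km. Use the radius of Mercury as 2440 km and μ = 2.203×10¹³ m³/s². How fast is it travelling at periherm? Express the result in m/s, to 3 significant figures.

v ≈ 3770 m/s

r_p = 2440 + 154.4 = 2594.4 km = 2.5944×10⁶ m.
r_a = 2440 + 10880 = 13320 km = 1.3320×10⁷ m.
Semi-major axis a = (r_p + r_a)/2 = 7957.2 km = 7.957×10⁶ m.
Vis-viva: v² = μ(2/r − 1/a) = 2.203×10¹³ × (7.709×10⁻⁷ − 1.257×10⁻⁷) = 1.421×10⁷ m²/s².
v = 3770 m/s.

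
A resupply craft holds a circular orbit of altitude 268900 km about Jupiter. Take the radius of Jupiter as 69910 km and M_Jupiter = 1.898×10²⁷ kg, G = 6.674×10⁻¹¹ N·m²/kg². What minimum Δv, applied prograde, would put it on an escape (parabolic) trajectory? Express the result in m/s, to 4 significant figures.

Δv ≈ 8009 m/s

μ = GM = 6.674×10⁻¹¹ × 1.898×10²⁷ = 1.267×10¹⁷ m³/s².
r = 69910 + 268900 = 338810 km = 3.3881×10⁸ m.
Circular speed v_c = √(μ/r) = 19340 m/s.
Escape speed v_esc = √(2μ/r) = √2 × v_c = 27350 m/s.
Δv = v_esc − v_c = 8009 m/s.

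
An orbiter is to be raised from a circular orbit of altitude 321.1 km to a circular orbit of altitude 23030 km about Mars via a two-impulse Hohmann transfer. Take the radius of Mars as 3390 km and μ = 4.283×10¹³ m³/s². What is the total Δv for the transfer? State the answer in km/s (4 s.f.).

Δv_total ≈ 1.743 km/s

r₁ = 3390 + 321.1 = 3711.1 km = 3.7111×10⁶ m.
r₂ = 3390 + 23030 = 26420 km = 2.6420×10⁷ m.
Transfer ellipse a_t = (r₁ + r₂)/2 = 1.507×10⁷ m.
At r₁: circular v_c1 = √(μ/r₁) = 3397 m/s; transfer-periapsis v_p = √[μ(2/r₁ − 1/a_t)] = 4499 m/s.
Δv₁ = v_p − v_c1 = 1102 m/s.
At r₂: circular v_c2 = √(μ/r₂) = 1273 m/s; transfer-apoapsis v_a = √[μ(2/r₂ − 1/a_t)] = 631.9 m/s.
Δv₂ = v_c2 − v_a = 641.3 m/s.
Total Δv = Δv₁ + Δv₂ = 1743 m/s = 1.743 km/s.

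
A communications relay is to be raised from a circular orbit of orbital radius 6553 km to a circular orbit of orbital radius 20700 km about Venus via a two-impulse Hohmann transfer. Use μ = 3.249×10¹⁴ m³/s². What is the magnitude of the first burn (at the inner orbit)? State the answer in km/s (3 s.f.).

Δv ≈ 1.64 km/s

r₁ = 6553 km = 6.553×10⁶ m.
r₂ = 20700 km = 2.070×10⁷ m.
Transfer ellipse a_t = (r₁ + r₂)/2 = 1.363×10⁷ m.
At r₁: circular v_c1 = √(μ/r₁) = 7041 m/s; transfer-periapsis v_p = √[μ(2/r₁ − 1/a_t)] = 8679 m/s.
Δv₁ = v_p − v_c1 = 1637 m/s.
= 1.637 km/s.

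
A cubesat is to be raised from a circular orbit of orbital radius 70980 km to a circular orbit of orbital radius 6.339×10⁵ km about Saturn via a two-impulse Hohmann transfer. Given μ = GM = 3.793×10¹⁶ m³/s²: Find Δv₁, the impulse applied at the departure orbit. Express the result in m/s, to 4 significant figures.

Δv ≈ 7886 m/s

r₁ = 70980 km = 7.098×10⁷ m.
r₂ = 6.339×10⁵ km = 6.339×10⁸ m.
Transfer ellipse a_t = (r₁ + r₂)/2 = 3.524×10⁸ m.
At r₁: circular v_c1 = √(μ/r₁) = 23120 m/s; transfer-perikrone v_p = √[μ(2/r₁ − 1/a_t)] = 31000 m/s.
Δv₁ = v_p − v_c1 = 7886 m/s.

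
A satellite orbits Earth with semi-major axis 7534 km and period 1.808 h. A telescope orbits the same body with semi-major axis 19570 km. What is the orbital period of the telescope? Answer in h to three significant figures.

T₂ ≈ 7.57 h

Kepler's third law: T² ∝ a³, so T₂ = T₁ (a₂/a₁)^(3/2).
a₂/a₁ = 2.598, (a₂/a₁)^(3/2) = 4.186.
T₂ = 1.808 × 4.186 = 7.569 h.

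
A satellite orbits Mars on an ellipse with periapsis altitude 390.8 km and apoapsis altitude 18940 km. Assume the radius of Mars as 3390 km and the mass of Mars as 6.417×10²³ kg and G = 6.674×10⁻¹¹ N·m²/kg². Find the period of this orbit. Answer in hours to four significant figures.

T ≈ 12.58 hours

μ = GM = 6.674×10⁻¹¹ × 6.417×10²³ = 4.283×10¹³ m³/s².
r_p = 3390 + 390.8 = 3780.8 km = 3.7808×10⁶ m.
r_a = 3390 + 18940 = 22330 km = 2.2330×10⁷ m.
Semi-major axis a = (r_p + r_a)/2 = (3780.8 + 22330)/2 = 13055 km = 1.306×10⁷ m.
By Kepler's third law T = 2π√(a³/μ) = 2π × 7.208×10³ = 4.529×10⁴ s.
= 12.58 hours.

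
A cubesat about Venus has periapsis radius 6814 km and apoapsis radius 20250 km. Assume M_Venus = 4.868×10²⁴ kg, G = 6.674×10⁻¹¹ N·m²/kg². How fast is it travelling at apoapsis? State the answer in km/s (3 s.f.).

v ≈ 2.84 km/s

μ = GM = 6.674×10⁻¹¹ × 4.868×10²⁴ = 3.249×10¹⁴ m³/s².
Semi-major axis a = (r_p + r_a)/2 = 13532 km = 1.353×10⁷ m.
Vis-viva: v² = μ(2/r − 1/a) = 3.249×10¹⁴ × (9.877×10⁻⁸ − 7.390×10⁻⁸) = 8.079×10⁶ m²/s².
v = 2842 m/s = 2.842 km/s.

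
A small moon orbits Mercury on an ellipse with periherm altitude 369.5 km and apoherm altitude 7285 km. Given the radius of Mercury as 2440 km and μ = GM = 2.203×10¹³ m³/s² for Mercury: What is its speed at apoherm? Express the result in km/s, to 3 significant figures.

r_p = 2440 + 369.5 = 2809.5 km = 2.8095×10⁶ m.
r_a = 2440 + 7285 = 9725.0 km = 9.7250×10⁶ m.
Semi-major axis a = (r_p + r_a)/2 = 6267.2 km = 6.267×10⁶ m.
Vis-viva: v² = μ(2/r − 1/a) = 2.203×10¹³ × (2.057×10⁻⁷ − 1.596×10⁻⁷) = 1.015×10⁶ m²/s².
v = 1008 m/s = 1.008 km/s.

v ≈ 1.01 km/s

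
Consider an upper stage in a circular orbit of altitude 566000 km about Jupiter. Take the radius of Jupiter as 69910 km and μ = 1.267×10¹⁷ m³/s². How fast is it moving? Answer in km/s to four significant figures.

r = 69910 + 566000 = 635910 km = 6.3591×10⁸ m.
For a circular orbit v = √(μ/r) = √(1.267×10¹⁷ / 6.359×10⁸) = √(1.992×10⁸) = 14120 m/s.
That is 14.12 km/s.

v ≈ 14.12 km/s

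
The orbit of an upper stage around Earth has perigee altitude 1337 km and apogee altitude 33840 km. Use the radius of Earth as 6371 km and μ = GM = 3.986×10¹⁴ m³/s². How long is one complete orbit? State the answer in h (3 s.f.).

T ≈ 10.3 h

r_p = 6371 + 1337 = 7708.0 km = 7.7080×10⁶ m.
r_a = 6371 + 33840 = 40211 km = 4.0211×10⁷ m.
Semi-major axis a = (r_p + r_a)/2 = (7708.0 + 40211)/2 = 23960 km = 2.396×10⁷ m.
By Kepler's third law T = 2π√(a³/μ) = 2π × 5.874×10³ = 3.691×10⁴ s.
= 10.25 h.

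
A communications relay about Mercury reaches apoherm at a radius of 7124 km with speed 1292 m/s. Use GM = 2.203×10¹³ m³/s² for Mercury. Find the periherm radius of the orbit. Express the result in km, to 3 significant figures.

periherm radius ≈ 2630 km

r_a = 7.124×10⁶ m.
Specific energy ε = v²/2 − μ/r = -2.258×10⁶ J/kg, so a = −μ/(2ε) = 4.879×10⁶ m.
The apsides satisfy r_p + r_a = 2a, so the periherm radius is 2a − r_a = 2.634×10⁶ m = 2633.6 km.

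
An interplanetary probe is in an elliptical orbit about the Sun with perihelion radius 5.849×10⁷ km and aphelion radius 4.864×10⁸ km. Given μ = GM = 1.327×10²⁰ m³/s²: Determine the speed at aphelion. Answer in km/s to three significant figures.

v ≈ 7.65 km/s

Semi-major axis a = (r_p + r_a)/2 = 2.7244×10⁸ km = 2.724×10¹¹ m.
Vis-viva: v² = μ(2/r − 1/a) = 1.327×10²⁰ × (4.112×10⁻¹² − 3.670×10⁻¹²) = 5.857×10⁷ m²/s².
v = 7653 m/s = 7.653 km/s.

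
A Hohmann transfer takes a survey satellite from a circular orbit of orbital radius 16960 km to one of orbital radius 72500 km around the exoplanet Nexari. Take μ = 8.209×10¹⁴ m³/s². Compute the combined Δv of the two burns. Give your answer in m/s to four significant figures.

Δv_total ≈ 3193 m/s

r₁ = 16960 km = 1.696×10⁷ m.
r₂ = 72500 km = 7.250×10⁷ m.
Transfer ellipse a_t = (r₁ + r₂)/2 = 4.473×10⁷ m.
At r₁: circular v_c1 = √(μ/r₁) = 6957 m/s; transfer-periapsis v_p = √[μ(2/r₁ − 1/a_t)] = 8857 m/s.
Δv₁ = v_p − v_c1 = 1900 m/s.
At r₂: circular v_c2 = √(μ/r₂) = 3365 m/s; transfer-apoapsis v_a = √[μ(2/r₂ − 1/a_t)] = 2072 m/s.
Δv₂ = v_c2 − v_a = 1293 m/s.
Total Δv = Δv₁ + Δv₂ = 3193 m/s.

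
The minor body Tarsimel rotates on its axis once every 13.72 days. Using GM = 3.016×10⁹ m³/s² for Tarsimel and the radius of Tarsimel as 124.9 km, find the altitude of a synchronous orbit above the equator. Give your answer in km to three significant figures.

T = 13.72 days = 1.185×10⁶ s.
A synchronous orbit has period T, so by Kepler's third law a = (μT²/4π²)^(1/3).
μT²/4π² = 3.016×10⁹ × (1.185×10⁶)² / 39.48 = 1.074×10²⁰ m³.
a = 4.753×10⁶ m = 4752.6 km.
Altitude h = a − R = 4752.6 − 124.9 = 4627.7 km.

h_sync ≈ 4630 km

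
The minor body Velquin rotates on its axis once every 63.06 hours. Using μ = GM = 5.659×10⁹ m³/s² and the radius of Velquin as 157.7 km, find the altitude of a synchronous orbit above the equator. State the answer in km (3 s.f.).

h_sync ≈ 1790 km

T = 63.06 hours = 2.270×10⁵ s.
A synchronous orbit has period T, so by Kepler's third law a = (μT²/4π²)^(1/3).
μT²/4π² = 5.659×10⁹ × (2.270×10⁵)² / 39.48 = 7.387×10¹⁸ m³.
a = 1.948×10⁶ m = 1947.6 km.
Altitude h = a − R = 1947.6 − 157.7 = 1789.9 km.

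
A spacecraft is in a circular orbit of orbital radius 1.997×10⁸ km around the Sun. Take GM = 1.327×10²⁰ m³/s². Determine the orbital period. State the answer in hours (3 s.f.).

r = 1.997×10⁸ km = 1.997×10¹¹ m.
Kepler's third law: T = 2π√(r³/μ) = 2π√((1.997×10¹¹)³ / 1.327×10²⁰).
r³/μ = 6.002×10¹³ s², so T = 2π × 7.747×10⁶ = 4.868×10⁷ s.
Converting: 4.868×10⁷ s ÷ 3600 = 13520 hours.

T ≈ 13500 hours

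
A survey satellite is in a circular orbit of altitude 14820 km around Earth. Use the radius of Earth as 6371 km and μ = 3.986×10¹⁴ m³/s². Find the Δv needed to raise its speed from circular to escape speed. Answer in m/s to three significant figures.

r = 6371 + 14820 = 21191 km = 2.1191×10⁷ m.
Circular speed v_c = √(μ/r) = 4337 m/s.
Escape speed v_esc = √(2μ/r) = √2 × v_c = 6133 m/s.
Δv = v_esc − v_c = 1796 m/s.

Δv ≈ 1800 m/s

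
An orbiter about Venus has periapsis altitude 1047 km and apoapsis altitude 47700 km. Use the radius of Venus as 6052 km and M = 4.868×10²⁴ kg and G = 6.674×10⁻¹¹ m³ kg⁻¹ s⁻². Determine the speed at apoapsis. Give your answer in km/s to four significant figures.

μ = GM = 6.674×10⁻¹¹ × 4.868×10²⁴ = 3.249×10¹⁴ m³/s².
r_p = 6052 + 1047 = 7099.0 km = 7.0990×10⁶ m.
r_a = 6052 + 47700 = 53752 km = 5.3752×10⁷ m.
Semi-major axis a = (r_p + r_a)/2 = 30426 km = 3.043×10⁷ m.
Vis-viva: v² = μ(2/r − 1/a) = 3.249×10¹⁴ × (3.721×10⁻⁸ − 3.287×10⁻⁸) = 1.410×10⁶ m²/s².
v = 1188 m/s = 1.188 km/s.

v ≈ 1.188 km/s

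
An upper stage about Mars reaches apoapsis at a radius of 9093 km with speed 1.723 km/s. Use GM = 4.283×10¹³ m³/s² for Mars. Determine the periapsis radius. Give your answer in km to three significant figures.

r_a = 9.093×10⁶ m.
Specific energy ε = v²/2 − μ/r = -3.226×10⁶ J/kg, so a = −μ/(2ε) = 6.639×10⁶ m.
The apsides satisfy r_p + r_a = 2a, so the periapsis radius is 2a − r_a = 4.184×10⁶ m = 4184.1 km.

periapsis radius ≈ 4180 km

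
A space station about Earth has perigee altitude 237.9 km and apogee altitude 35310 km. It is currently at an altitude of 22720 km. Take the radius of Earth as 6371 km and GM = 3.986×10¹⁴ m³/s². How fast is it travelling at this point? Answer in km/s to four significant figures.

r_p = 6371 + 237.9 = 6608.9 km = 6.6089×10⁶ m.
r_a = 6371 + 35310 = 41681 km = 4.1681×10⁷ m.
r = 6371 + 22720 = 29091 km = 2.909×10⁷ m.
Semi-major axis a = (r_p + r_a)/2 = 24145 km = 2.414×10⁷ m.
Vis-viva: v² = μ(2/r − 1/a) = 3.986×10¹⁴ × (6.875×10⁻⁸ − 4.142×10⁻⁸) = 1.090×10⁷ m²/s².
v = 3301 m/s = 3.301 km/s.

v ≈ 3.301 km/s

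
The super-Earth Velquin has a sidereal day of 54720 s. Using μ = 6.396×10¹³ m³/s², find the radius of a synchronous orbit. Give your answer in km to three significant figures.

A synchronous orbit has period T, so by Kepler's third law a = (μT²/4π²)^(1/3).
μT²/4π² = 6.396×10¹³ × (5.472×10⁴)² / 39.48 = 4.851×10²¹ m³.
a = 1.693×10⁷ m = 16928 km.

r_sync ≈ 16900 km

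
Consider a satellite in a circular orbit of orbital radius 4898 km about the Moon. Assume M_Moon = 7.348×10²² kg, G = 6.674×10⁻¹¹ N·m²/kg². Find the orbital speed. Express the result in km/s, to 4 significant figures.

μ = GM = 6.674×10⁻¹¹ × 7.348×10²² = 4.904×10¹² m³/s².
r = 4898 km = 4.898×10⁶ m.
For a circular orbit v = √(μ/r) = √(4.904×10¹² / 4.898×10⁶) = √(1.001×10⁶) = 1001 m/s.
That is 1.001 km/s.

v ≈ 1.001 km/s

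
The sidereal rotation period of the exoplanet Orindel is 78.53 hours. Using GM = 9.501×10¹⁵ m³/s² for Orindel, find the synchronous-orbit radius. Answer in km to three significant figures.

r_sync ≈ 2.68×10⁵ km

T = 78.53 hours = 2.827×10⁵ s.
A synchronous orbit has period T, so by Kepler's third law a = (μT²/4π²)^(1/3).
μT²/4π² = 9.501×10¹⁵ × (2.827×10⁵)² / 39.48 = 1.923×10²⁵ m³.
a = 2.679×10⁸ m = 2.6793×10⁵ km.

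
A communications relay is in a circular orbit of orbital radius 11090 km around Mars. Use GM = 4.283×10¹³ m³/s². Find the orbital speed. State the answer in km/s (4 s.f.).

r = 11090 km = 1.109×10⁷ m.
For a circular orbit v = √(μ/r) = √(4.283×10¹³ / 1.109×10⁷) = √(3.862×10⁶) = 1965 m/s.
That is 1.965 km/s.

v ≈ 1.965 km/s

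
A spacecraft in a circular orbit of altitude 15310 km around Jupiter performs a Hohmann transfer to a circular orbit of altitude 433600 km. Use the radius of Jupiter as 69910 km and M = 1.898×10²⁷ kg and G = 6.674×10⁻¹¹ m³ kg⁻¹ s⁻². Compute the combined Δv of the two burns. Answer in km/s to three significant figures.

μ = GM = 6.674×10⁻¹¹ × 1.898×10²⁷ = 1.267×10¹⁷ m³/s².
r₁ = 69910 + 15310 = 85220 km = 8.5220×10⁷ m.
r₂ = 69910 + 433600 = 503510 km = 5.0351×10⁸ m.
Transfer ellipse a_t = (r₁ + r₂)/2 = 2.944×10⁸ m.
At r₁: circular v_c1 = √(μ/r₁) = 38550 m/s; transfer-perijove v_p = √[μ(2/r₁ − 1/a_t)] = 50420 m/s.
Δv₁ = v_p − v_c1 = 11870 m/s.
At r₂: circular v_c2 = √(μ/r₂) = 15860 m/s; transfer-apojove v_a = √[μ(2/r₂ − 1/a_t)] = 8534 m/s.
Δv₂ = v_c2 − v_a = 7327 m/s.
Total Δv = Δv₁ + Δv₂ = 19200 m/s = 19.20 km/s.

Δv_total ≈ 19.2 km/s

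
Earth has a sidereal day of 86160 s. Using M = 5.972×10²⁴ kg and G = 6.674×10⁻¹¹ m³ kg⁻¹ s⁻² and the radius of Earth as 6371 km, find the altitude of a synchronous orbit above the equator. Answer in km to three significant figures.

μ = GM = 6.674×10⁻¹¹ × 5.972×10²⁴ = 3.986×10¹⁴ m³/s².
A synchronous orbit has period T, so by Kepler's third law a = (μT²/4π²)^(1/3).
μT²/4π² = 3.986×10¹⁴ × (8.616×10⁴)² / 39.48 = 7.495×10²² m³.
a = 4.216×10⁷ m = 42162 km.
Altitude h = a − R = 42162 − 6371 = 35791 km.

h_sync ≈ 35800 km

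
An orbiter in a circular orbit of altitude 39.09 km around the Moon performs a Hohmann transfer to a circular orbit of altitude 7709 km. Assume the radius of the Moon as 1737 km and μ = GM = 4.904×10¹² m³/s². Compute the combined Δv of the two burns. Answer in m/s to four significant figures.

Δv_total ≈ 809.5 m/s

r₁ = 1737 + 39.09 = 1776.1 km = 1.7761×10⁶ m.
r₂ = 1737 + 7709 = 9446.0 km = 9.4460×10⁶ m.
Transfer ellipse a_t = (r₁ + r₂)/2 = 5.611×10⁶ m.
At r₁: circular v_c1 = √(μ/r₁) = 1662 m/s; transfer-perilune v_p = √[μ(2/r₁ − 1/a_t)] = 2156 m/s.
Δv₁ = v_p − v_c1 = 494.3 m/s.
At r₂: circular v_c2 = √(μ/r₂) = 720.5 m/s; transfer-apolune v_a = √[μ(2/r₂ − 1/a_t)] = 405.4 m/s.
Δv₂ = v_c2 − v_a = 315.1 m/s.
Total Δv = Δv₁ + Δv₂ = 809.5 m/s.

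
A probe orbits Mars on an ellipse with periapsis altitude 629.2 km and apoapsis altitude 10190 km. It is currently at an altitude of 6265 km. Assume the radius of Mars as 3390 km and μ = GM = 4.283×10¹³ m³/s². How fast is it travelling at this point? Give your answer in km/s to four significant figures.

r_p = 3390 + 629.2 = 4019.2 km = 4.0192×10⁶ m.
r_a = 3390 + 10190 = 13580 km = 1.3580×10⁷ m.
r = 3390 + 6265 = 9655.0 km = 9.655×10⁶ m.
Semi-major axis a = (r_p + r_a)/2 = 8799.6 km = 8.800×10⁶ m.
Vis-viva: v² = μ(2/r − 1/a) = 4.283×10¹³ × (2.071×10⁻⁷ − 1.136×10⁻⁷) = 4.005×10⁶ m²/s².
v = 2001 m/s = 2.001 km/s.

v ≈ 2.001 km/s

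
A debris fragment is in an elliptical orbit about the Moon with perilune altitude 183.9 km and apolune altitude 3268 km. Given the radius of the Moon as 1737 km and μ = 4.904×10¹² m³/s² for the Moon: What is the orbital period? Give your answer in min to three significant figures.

T ≈ 305 min

r_p = 1737 + 183.9 = 1920.9 km = 1.9209×10⁶ m.
r_a = 1737 + 3268 = 5005.0 km = 5.0050×10⁶ m.
Semi-major axis a = (r_p + r_a)/2 = (1920.9 + 5005.0)/2 = 3462.9 km = 3.463×10⁶ m.
By Kepler's third law T = 2π√(a³/μ) = 2π × 2.910×10³ = 1.828×10⁴ s.
= 304.7 min.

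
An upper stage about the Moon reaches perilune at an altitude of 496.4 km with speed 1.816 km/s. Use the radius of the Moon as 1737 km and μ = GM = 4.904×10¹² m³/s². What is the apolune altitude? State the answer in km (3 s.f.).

r_p = 1737 + 496.4 = 2233.4 km = 2.233×10⁶ m.
Specific energy ε = v²/2 − μ/r = -5.468×10⁵ J/kg, so a = −μ/(2ε) = 4.484×10⁶ m.
The apsides satisfy r_p + r_a = 2a, so the apolune radius is 2a − r_p = 6.735×10⁶ m = 6734.7 km.
Apolune altitude = 6734.7 − 1737 = 4997.7 km.

apolune altitude ≈ 5000 km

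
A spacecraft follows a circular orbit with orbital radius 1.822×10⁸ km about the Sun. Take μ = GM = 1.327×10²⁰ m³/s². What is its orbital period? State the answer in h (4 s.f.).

r = 1.822×10⁸ km = 1.822×10¹¹ m.
Kepler's third law: T = 2π√(r³/μ) = 2π√((1.822×10¹¹)³ / 1.327×10²⁰).
r³/μ = 4.558×10¹³ s², so T = 2π × 6.751×10⁶ = 4.242×10⁷ s.
Converting: 4.242×10⁷ s ÷ 3600 = 11780 h.

T ≈ 11780 h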